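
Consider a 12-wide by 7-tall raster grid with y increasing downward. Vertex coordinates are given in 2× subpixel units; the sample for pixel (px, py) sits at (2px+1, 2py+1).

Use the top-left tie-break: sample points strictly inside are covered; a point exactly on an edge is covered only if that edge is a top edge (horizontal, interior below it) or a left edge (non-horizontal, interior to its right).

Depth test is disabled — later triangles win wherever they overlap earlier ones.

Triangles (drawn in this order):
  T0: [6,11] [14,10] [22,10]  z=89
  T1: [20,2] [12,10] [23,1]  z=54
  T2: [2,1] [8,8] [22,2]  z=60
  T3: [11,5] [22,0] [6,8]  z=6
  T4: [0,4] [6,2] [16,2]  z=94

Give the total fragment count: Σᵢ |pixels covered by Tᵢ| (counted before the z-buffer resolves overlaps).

T0:
  2·area = 8
  edge (6, 11)→(14, 10): d=(8,-1) top-left  bias=+0
  edge (14, 10)→(22, 10): d=(8,0) top-left  bias=+0
  edge (22, 10)→(6, 11): d=(-16,1) right/bottom  bias=-1
  covered (0 px):
    · · · · · · · · · · · ·
    · · · · · · · · · · · ·
    · · · · · · · · · · · ·
    · · · · · · · · · · · ·
    · · · · · · · · · · · ·
    · · · · · · · · · · · ·
    · · · · · · · · · · · ·
T1:
  2·area = 16  (B↔C swapped to make it positive)
  edge (20, 2)→(23, 1): d=(3,-1) top-left  bias=+0
  edge (23, 1)→(12, 10): d=(-11,9) right/bottom  bias=-1
  edge (12, 10)→(20, 2): d=(8,-8) top-left  bias=+0
    (10,0)@(21, 1): e=[-2,18,0] → ·  [on edge]
    (11,0)@(23, 1): e=[0,0,16] → ·  [on edge]
    (8,1)@(17, 3): e=[0,32,-16] → ·  [on edge]
    (9,1)@(19, 3): e=[2,14,0] → #  [on edge]
    (10,1)@(21, 3): e=[4,-4,16] → ·
    (5,2)@(11, 5): e=[0,64,-48] → ·  [on edge]
    (8,2)@(17, 5): e=[6,10,0] → #  [on edge]
    (9,2)@(19, 5): e=[8,-8,16] → ·
    (2,3)@(5, 7): e=[0,96,-80] → ·  [on edge]
    (7,3)@(15, 7): e=[10,6,0] → #  [on edge]
    (8,3)@(17, 7): e=[12,-12,16] → ·
    (6,4)@(13, 9): e=[14,2,0] → #  [on edge]
    (5,5)@(11, 11): e=[18,-2,0] → ·  [on edge]
    (4,6)@(9, 13): e=[22,-6,0] → ·  [on edge]
  covered (4 px):
    · · · · · · · · · · · ·
    · · · · · · · · · # · ·
    · · · · · · · · # · · ·
    · · · · · · · # · · · ·
    · · · · · · # · · · · ·
    · · · · · · · · · · · ·
    · · · · · · · · · · · ·
T2:
  2·area = 134  (B↔C swapped to make it positive)
  edge (2, 1)→(22, 2): d=(20,1) right/bottom  bias=-1
  edge (22, 2)→(8, 8): d=(-14,6) right/bottom  bias=-1
  edge (8, 8)→(2, 1): d=(-6,-7) top-left  bias=+0
    (2,1)@(5, 3): e=[37,88,9] → #
    (3,1)@(7, 3): e=[35,76,23] → #
    (4,1)@(9, 3): e=[33,64,37] → #
    (5,1)@(11, 3): e=[31,52,51] → #
    (6,1)@(13, 3): e=[29,40,65] → #
    (7,1)@(15, 3): e=[27,28,79] → #
    (8,1)@(17, 3): e=[25,16,93] → #
    (9,1)@(19, 3): e=[23,4,107] → #
    (10,1)@(21, 3): e=[21,-8,121] → ·
    (2,2)@(5, 5): e=[77,60,-3] → ·
    (3,2)@(7, 5): e=[75,48,11] → #
    (7,2)@(15, 5): e=[67,0,67] → ·  [on edge]
    (0,5)@(1, 11): e=[201,0,-67] → ·  [on edge]
  covered (13 px):
    · · · · · · · · · · · ·
    · · # # # # # # # # · ·
    · · · # # # # · · · · ·
    · · · · # · · · · · · ·
    · · · · · · · · · · · ·
    · · · · · · · · · · · ·
    · · · · · · · · · · · ·
T3:
  2·area = 8
  edge (11, 5)→(22, 0): d=(11,-5) top-left  bias=+0
  edge (22, 0)→(6, 8): d=(-16,8) right/bottom  bias=-1
  edge (6, 8)→(11, 5): d=(5,-3) top-left  bias=+0
    (5,2)@(11, 5): e=[0,8,0] → #  [on edge]
    (6,2)@(13, 5): e=[10,-8,6] → ·
    (5,3)@(11, 7): e=[22,-24,10] → ·
    (0,5)@(1, 11): e=[16,-8,0] → ·  [on edge]
  covered (1 px):
    · · · · · · · · · · · ·
    · · · · · · · · · · · ·
    · · · · · # · · · · · ·
    · · · · · · · · · · · ·
    · · · · · · · · · · · ·
    · · · · · · · · · · · ·
    · · · · · · · · · · · ·
T4:
  2·area = 20
  edge (0, 4)→(6, 2): d=(6,-2) top-left  bias=+0
  edge (6, 2)→(16, 2): d=(10,0) top-left  bias=+0
  edge (16, 2)→(0, 4): d=(-16,2) right/bottom  bias=-1
    (4,0)@(9, 1): e=[0,-10,30] → ·  [on edge]
    (1,1)@(3, 3): e=[0,10,10] → #  [on edge]
    (2,1)@(5, 3): e=[4,10,6] → #
    (3,1)@(7, 3): e=[8,10,2] → #
    (4,1)@(9, 3): e=[12,10,-2] → ·
    (1,2)@(3, 5): e=[12,30,-22] → ·
    (2,2)@(5, 5): e=[16,30,-26] → ·
    (3,2)@(7, 5): e=[20,30,-30] → ·
  covered (3 px):
    · · · · · · · · · · · ·
    · # # # · · · · · · · ·
    · · · · · · · · · · · ·
    · · · · · · · · · · · ·
    · · · · · · · · · · · ·
    · · · · · · · · · · · ·
    · · · · · · · · · · · ·

Final: 21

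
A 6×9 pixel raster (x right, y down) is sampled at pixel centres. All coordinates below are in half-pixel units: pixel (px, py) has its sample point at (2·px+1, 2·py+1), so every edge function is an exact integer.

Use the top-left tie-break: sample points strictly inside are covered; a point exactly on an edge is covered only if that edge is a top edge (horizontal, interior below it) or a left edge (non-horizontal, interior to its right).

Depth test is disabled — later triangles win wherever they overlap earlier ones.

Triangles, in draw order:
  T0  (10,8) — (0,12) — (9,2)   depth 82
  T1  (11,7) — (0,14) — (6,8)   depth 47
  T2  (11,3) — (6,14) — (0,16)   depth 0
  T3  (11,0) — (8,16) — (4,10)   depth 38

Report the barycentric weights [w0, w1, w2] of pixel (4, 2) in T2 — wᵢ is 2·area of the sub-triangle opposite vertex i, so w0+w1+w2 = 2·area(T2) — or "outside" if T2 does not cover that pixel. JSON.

T0:
  2·area = 64
  edge (10, 8)→(0, 12): d=(-10,4) right/bottom  bias=-1
  edge (0, 12)→(9, 2): d=(9,-10) top-left  bias=+0
  edge (9, 2)→(10, 8): d=(1,6) right/bottom  bias=-1
    (4,1)@(9, 3): e=[54,9,1] → #
    (5,1)@(11, 3): e=[46,29,-11] → ·
    (3,2)@(7, 5): e=[42,7,15] → #
    (5,2)@(11, 5): e=[26,47,-9] → ·
    (2,3)@(5, 7): e=[30,5,29] → #
    (5,3)@(11, 7): e=[6,65,-7] → ·
    (1,4)@(3, 9): e=[18,3,43] → #
    (4,4)@(9, 9): e=[-6,63,7] → ·
    (0,5)@(1, 11): e=[6,1,57] → #
    (1,5)@(3, 11): e=[-2,21,45] → ·
    (2,5)@(5, 11): e=[-10,41,33] → ·
    (3,5)@(7, 11): e=[-18,61,21] → ·
  covered (10 px):
    · · · · · ·
    · · · · # ·
    · · · # # ·
    · · # # # ·
    · # # # · ·
    # · · · · ·
    · · · · · ·
    · · · · · ·
    · · · · · ·
T1:
  2·area = 24
  edge (11, 7)→(0, 14): d=(-11,7) right/bottom  bias=-1
  edge (0, 14)→(6, 8): d=(6,-6) top-left  bias=+0
  edge (6, 8)→(11, 7): d=(5,-1) top-left  bias=+0
    (5,1)@(11, 3): e=[44,0,-20] → ·  [on edge]
    (4,2)@(9, 5): e=[36,0,-12] → ·  [on edge]
    (3,3)@(7, 7): e=[28,0,-4] → ·  [on edge]
    (5,3)@(11, 7): e=[0,24,0] → ·  [on edge]
    (0,4)@(1, 9): e=[48,-24,0] → ·  [on edge]
    (2,4)@(5, 9): e=[20,0,4] → #  [on edge]
    (3,4)@(7, 9): e=[6,12,6] → #
    (4,4)@(9, 9): e=[-8,24,8] → ·
    (1,5)@(3, 11): e=[12,0,12] → #  [on edge]
    (2,5)@(5, 11): e=[-2,12,14] → ·
    (3,5)@(7, 11): e=[-16,24,16] → ·
    (0,6)@(1, 13): e=[4,0,20] → #  [on edge]
  covered (4 px):
    · · · · · ·
    · · · · · ·
    · · · · · ·
    · · · · · ·
    · · # # · ·
    · # · · · ·
    # · · · · ·
    · · · · · ·
    · · · · · ·
T2:
  2·area = 56
  edge (11, 3)→(6, 14): d=(-5,11) right/bottom  bias=-1
  edge (6, 14)→(0, 16): d=(-6,2) right/bottom  bias=-1
  edge (0, 16)→(11, 3): d=(11,-13) top-left  bias=+0
    (5,1)@(11, 3): e=[0,56,0] → ·  [on edge]
    (4,3)@(9, 7): e=[2,36,18] → #
    (5,3)@(11, 7): e=[-20,32,44] → ·
    (3,4)@(7, 9): e=[14,28,14] → #
    (4,4)@(9, 9): e=[-8,24,40] → ·
    (2,5)@(5, 11): e=[26,20,10] → #
    (4,5)@(9, 11): e=[-18,12,62] → ·
    (1,6)@(3, 13): e=[38,12,6] → #
    (3,6)@(7, 13): e=[-6,4,58] → ·
    (4,6)@(9, 13): e=[-28,0,84] → ·  [on edge]
    (0,7)@(1, 15): e=[50,4,2] → #
    (1,7)@(3, 15): e=[28,0,28] → ·  [on edge]
  covered (7 px):
    · · · · · ·
    · · · · · ·
    · · · · · ·
    · · · · # ·
    · · · # · ·
    · · # # · ·
    · # # · · ·
    # · · · · ·
    · · · · · ·
T3:
  2·area = 82
  edge (11, 0)→(8, 16): d=(-3,16) right/bottom  bias=-1
  edge (8, 16)→(4, 10): d=(-4,-6) top-left  bias=+0
  edge (4, 10)→(11, 0): d=(7,-10) top-left  bias=+0
    (4,1)@(9, 3): e=[23,58,1] → #
    (5,1)@(11, 3): e=[-9,70,21] → ·
    (4,2)@(9, 5): e=[17,50,15] → #
    (5,2)@(11, 5): e=[-15,62,35] → ·
    (3,3)@(7, 7): e=[43,30,9] → #
    (5,3)@(11, 7): e=[-21,54,49] → ·
    (2,4)@(5, 9): e=[69,10,3] → #
    (5,4)@(11, 9): e=[-27,46,63] → ·
    (2,5)@(5, 11): e=[63,2,17] → #
    (4,5)@(9, 11): e=[-1,26,57] → ·
    (2,6)@(5, 13): e=[57,-6,31] → ·
    (3,6)@(7, 13): e=[25,6,51] → #
  covered (10 px):
    · · · · · ·
    · · · · # ·
    · · · · # ·
    · · · # # ·
    · · # # # ·
    · · # # · ·
    · · · # · ·
    · · · · · ·
    · · · · · ·

Answer: "outside"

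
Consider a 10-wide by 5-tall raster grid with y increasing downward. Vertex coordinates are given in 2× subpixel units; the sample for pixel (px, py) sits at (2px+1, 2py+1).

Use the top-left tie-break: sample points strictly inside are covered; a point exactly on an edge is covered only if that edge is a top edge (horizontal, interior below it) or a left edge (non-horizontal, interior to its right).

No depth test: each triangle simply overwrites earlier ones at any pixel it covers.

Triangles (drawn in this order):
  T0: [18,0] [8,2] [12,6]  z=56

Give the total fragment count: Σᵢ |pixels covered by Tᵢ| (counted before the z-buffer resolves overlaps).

T0:
  2·area = 48  (B↔C swapped to make it positive)
  edge (18, 0)→(12, 6): d=(-6,6) right/bottom  bias=-1
  edge (12, 6)→(8, 2): d=(-4,-4) top-left  bias=+0
  edge (8, 2)→(18, 0): d=(10,-2) top-left  bias=+0
    (3,0)@(7, 1): e=[60,0,-12] → ·  [on edge]
    (6,0)@(13, 1): e=[24,24,0] → #  [on edge]
    (7,0)@(15, 1): e=[12,32,4] → #
    (8,0)@(17, 1): e=[0,40,8] → ·  [on edge]
    (1,1)@(3, 3): e=[72,-24,0] → ·  [on edge]
    (4,1)@(9, 3): e=[36,0,12] → #  [on edge]
    (5,1)@(11, 3): e=[24,8,16] → #
    (7,1)@(15, 3): e=[0,24,24] → ·  [on edge]
    (4,2)@(9, 5): e=[24,-8,32] → ·
    (5,2)@(11, 5): e=[12,0,36] → #  [on edge]
    (6,2)@(13, 5): e=[0,8,40] → ·  [on edge]
    (5,3)@(11, 7): e=[0,-8,56] → ·  [on edge]
    (6,3)@(13, 7): e=[-12,0,60] → ·  [on edge]
    (4,4)@(9, 9): e=[0,-24,72] → ·  [on edge]
    (7,4)@(15, 9): e=[-36,0,84] → ·  [on edge]
  covered (6 px):
    · · · · · · # # · ·
    · · · · # # # · · ·
    · · · · · # · · · ·
    · · · · · · · · · ·
    · · · · · · · · · ·

Answer: 6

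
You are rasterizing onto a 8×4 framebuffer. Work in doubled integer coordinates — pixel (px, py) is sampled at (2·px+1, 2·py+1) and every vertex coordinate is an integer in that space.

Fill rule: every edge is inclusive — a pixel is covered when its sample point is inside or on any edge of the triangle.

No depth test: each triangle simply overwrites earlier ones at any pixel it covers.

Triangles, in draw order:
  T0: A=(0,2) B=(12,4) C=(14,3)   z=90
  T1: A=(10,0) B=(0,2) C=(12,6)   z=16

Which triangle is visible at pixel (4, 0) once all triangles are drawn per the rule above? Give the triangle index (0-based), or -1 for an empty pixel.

T0:
  2·area = 16  (B↔C swapped to make it positive)
  edge (0, 2)→(14, 3): d=(14,1) inclusive
  edge (14, 3)→(12, 4): d=(-2,1) inclusive
  edge (12, 4)→(0, 2): d=(-12,-2) inclusive
    (3,1)@(7, 3): e=[7,7,2] → #
    (4,1)@(9, 3): e=[5,5,6] → #
    (5,1)@(11, 3): e=[3,3,10] → #
    (6,1)@(13, 3): e=[1,1,14] → #
    (7,1)@(15, 3): e=[-1,-1,18] → ·
    (3,2)@(7, 5): e=[35,3,-22] → ·
    (4,2)@(9, 5): e=[33,1,-18] → ·
    (5,2)@(11, 5): e=[31,-1,-14] → ·
    (6,2)@(13, 5): e=[29,-3,-10] → ·
  covered (4 px):
    · · · · · · · ·
    · · · # # # # ·
    · · · · · · · ·
    · · · · · · · ·
T1:
  2·area = 64  (B↔C swapped to make it positive)
  edge (10, 0)→(12, 6): d=(2,6) inclusive
  edge (12, 6)→(0, 2): d=(-12,-4) inclusive
  edge (0, 2)→(10, 0): d=(10,-2) inclusive
    (2,0)@(5, 1): e=[32,32,0] → #  [on edge]
    (3,0)@(7, 1): e=[20,40,4] → #
    (4,0)@(9, 1): e=[8,48,8] → #
    (5,0)@(11, 1): e=[-4,56,12] → ·
    (1,1)@(3, 3): e=[48,0,16] → #  [on edge]
    (5,1)@(11, 3): e=[0,32,32] → #  [on edge]
    (6,1)@(13, 3): e=[-12,40,36] → ·
    (1,2)@(3, 5): e=[52,-24,36] → ·
    (2,2)@(5, 5): e=[40,-16,40] → ·
    (3,2)@(7, 5): e=[28,-8,44] → ·
    (4,2)@(9, 5): e=[16,0,48] → #  [on edge]
    (6,2)@(13, 5): e=[-8,16,56] → ·
    (7,3)@(15, 7): e=[-16,0,80] → ·  [on edge]
  covered (10 px):
    · · # # # · · ·
    · # # # # # · ·
    · · · · # # · ·
    · · · · · · · ·

Z-buffer (winner per pixel, '.' = empty):
  . . 1 1 1 . . .
  . 1 1 1 1 1 0 .
  . . . . 1 1 . .
  . . . . . . . .

Result: 1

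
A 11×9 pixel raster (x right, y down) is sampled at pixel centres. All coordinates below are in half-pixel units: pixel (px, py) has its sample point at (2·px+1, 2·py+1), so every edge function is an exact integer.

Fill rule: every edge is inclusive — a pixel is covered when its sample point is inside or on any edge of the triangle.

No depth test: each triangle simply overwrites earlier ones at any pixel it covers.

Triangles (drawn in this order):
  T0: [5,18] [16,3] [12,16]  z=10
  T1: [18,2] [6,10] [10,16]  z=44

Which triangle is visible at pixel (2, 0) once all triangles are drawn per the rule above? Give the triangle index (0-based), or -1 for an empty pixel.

T0:
  2·area = 83
  edge (5, 18)→(16, 3): d=(11,-15) inclusive
  edge (16, 3)→(12, 16): d=(-4,13) inclusive
  edge (12, 16)→(5, 18): d=(-7,2) inclusive
    (7,2)@(15, 5): e=[7,5,71] → █
    (8,2)@(17, 5): e=[37,-21,67] → ·
    (7,3)@(15, 7): e=[29,-3,57] → ·
    (6,4)@(13, 9): e=[21,15,47] → █
    (7,4)@(15, 9): e=[51,-11,43] → ·
    (5,5)@(11, 11): e=[13,33,37] → █
    (7,5)@(15, 11): e=[73,-19,29] → ·
    (4,6)@(9, 13): e=[5,51,27] → █
    (6,6)@(13, 13): e=[65,-1,19] → ·
    (4,7)@(9, 15): e=[27,43,13] → █
    (6,7)@(13, 15): e=[87,-9,5] → ·
    (3,8)@(7, 17): e=[19,61,3] → █
  covered (9 px):
    · · · · · · · · · · ·
    · · · · · · · · · · ·
    · · · · · · · █ · · ·
    · · · · · · · · · · ·
    · · · · · · █ · · · ·
    · · · · · █ █ · · · ·
    · · · · █ █ · · · · ·
    · · · · █ █ · · · · ·
    · · · █ · · · · · · ·
T1:
  2·area = 104  (B↔C swapped to make it positive)
  edge (18, 2)→(10, 16): d=(-8,14) inclusive
  edge (10, 16)→(6, 10): d=(-4,-6) inclusive
  edge (6, 10)→(18, 2): d=(12,-8) inclusive
    (8,1)@(17, 3): e=[6,94,4] → █
    (9,1)@(19, 3): e=[-22,106,20] → ·
    (7,2)@(15, 5): e=[18,74,12] → █
    (8,2)@(17, 5): e=[-10,86,28] → ·
    (5,3)@(11, 7): e=[58,42,4] → █
    (6,3)@(13, 7): e=[30,54,20] → █
    (8,3)@(17, 7): e=[-26,78,52] → ·
    (4,4)@(9, 9): e=[70,22,12] → █
    (7,4)@(15, 9): e=[-14,58,60] → ·
    (3,5)@(7, 11): e=[82,2,20] → █
    (6,5)@(13, 11): e=[-2,38,68] → ·
    (3,6)@(7, 13): e=[66,-6,44] → ·
  covered (13 px):
    · · · · · · · · · · ·
    · · · · · · · · █ · ·
    · · · · · · · █ · · ·
    · · · · · █ █ █ · · ·
    · · · · █ █ █ · · · ·
    · · · █ █ █ · · · · ·
    · · · · █ █ · · · · ·
    · · · · · · · · · · ·
    · · · · · · · · · · ·

Z-buffer (winner per pixel, '.' = empty):
  . . . . . . . . . . .
  . . . . . . . . 1 . .
  . . . . . . . 1 . . .
  . . . . . 1 1 1 . . .
  . . . . 1 1 1 . . . .
  . . . 1 1 1 0 . . . .
  . . . . 1 1 . . . . .
  . . . . 0 0 . . . . .
  . . . 0 . . . . . . .

Final: -1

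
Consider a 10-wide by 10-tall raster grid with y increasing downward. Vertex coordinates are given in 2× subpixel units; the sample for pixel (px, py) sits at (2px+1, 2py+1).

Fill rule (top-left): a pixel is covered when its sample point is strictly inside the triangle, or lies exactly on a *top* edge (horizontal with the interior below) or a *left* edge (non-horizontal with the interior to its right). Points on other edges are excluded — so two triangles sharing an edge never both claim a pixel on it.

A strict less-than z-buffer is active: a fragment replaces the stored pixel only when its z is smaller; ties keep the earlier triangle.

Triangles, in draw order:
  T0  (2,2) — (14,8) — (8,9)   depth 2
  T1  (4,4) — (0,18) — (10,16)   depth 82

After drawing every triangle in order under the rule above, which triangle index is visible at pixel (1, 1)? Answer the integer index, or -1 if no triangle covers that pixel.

T0:
  2·area = 48
  edge (2, 2)→(14, 8): d=(12,6) right/bottom  bias=-1
  edge (14, 8)→(8, 9): d=(-6,1) right/bottom  bias=-1
  edge (8, 9)→(2, 2): d=(-6,-7) top-left  bias=+0
    (1,1)@(3, 3): e=[6,41,1] → █
    (2,1)@(5, 3): e=[-6,39,15] → ·
    (1,2)@(3, 5): e=[30,29,-11] → ·
    (2,2)@(5, 5): e=[18,27,3] → █
    (3,2)@(7, 5): e=[6,25,17] → █
    (4,2)@(9, 5): e=[-6,23,31] → ·
    (2,3)@(5, 7): e=[42,15,-9] → ·
    (3,3)@(7, 7): e=[30,13,5] → █
    (4,3)@(9, 7): e=[18,11,19] → █
    (5,3)@(11, 7): e=[6,9,33] → █
    (6,3)@(13, 7): e=[-6,7,47] → ·
    (3,4)@(7, 9): e=[54,1,-7] → ·
  covered (6 px):
    · · · · · · · · · ·
    · █ · · · · · · · ·
    · · █ █ · · · · · ·
    · · · █ █ █ · · · ·
    · · · · · · · · · ·
    · · · · · · · · · ·
    · · · · · · · · · ·
    · · · · · · · · · ·
    · · · · · · · · · ·
    · · · · · · · · · ·
T1:
  2·area = 132  (B↔C swapped to make it positive)
  edge (4, 4)→(10, 16): d=(6,12) right/bottom  bias=-1
  edge (10, 16)→(0, 18): d=(-10,2) right/bottom  bias=-1
  edge (0, 18)→(4, 4): d=(4,-14) top-left  bias=+0
    (2,3)@(5, 7): e=[6,100,26] → █
    (3,3)@(7, 7): e=[-18,96,54] → ·
    (1,4)@(3, 9): e=[42,84,6] → █
    (3,4)@(7, 9): e=[-6,76,62] → ·
    (1,5)@(3, 11): e=[54,64,14] → █
    (3,5)@(7, 11): e=[6,56,70] → █
    (4,5)@(9, 11): e=[-18,52,98] → ·
    (1,6)@(3, 13): e=[66,44,22] → █
    (4,6)@(9, 13): e=[-6,32,106] → ·
    (0,7)@(1, 15): e=[102,28,2] → █
    (4,7)@(9, 15): e=[6,12,114] → █
    (5,7)@(11, 15): e=[-18,8,142] → ·
    (7,7)@(15, 15): e=[-66,0,198] → ·  [on edge]
    (2,8)@(5, 17): e=[66,0,66] → ·  [on edge]
  covered (16 px):
    · · · · · · · · · ·
    · · · · · · · · · ·
    · · · · · · · · · ·
    · · █ · · · · · · ·
    · █ █ · · · · · · ·
    · █ █ █ · · · · · ·
    · █ █ █ · · · · · ·
    █ █ █ █ █ · · · · ·
    █ █ · · · · · · · ·
    · · · · · · · · · ·

Z-buffer (winner per pixel, '.' = empty):
  . . . . . . . . . .
  . 0 . . . . . . . .
  . . 0 0 . . . . . .
  . . 1 0 0 0 . . . .
  . 1 1 . . . . . . .
  . 1 1 1 . . . . . .
  . 1 1 1 . . . . . .
  1 1 1 1 1 . . . . .
  1 1 . . . . . . . .
  . . . . . . . . . .

Final: 0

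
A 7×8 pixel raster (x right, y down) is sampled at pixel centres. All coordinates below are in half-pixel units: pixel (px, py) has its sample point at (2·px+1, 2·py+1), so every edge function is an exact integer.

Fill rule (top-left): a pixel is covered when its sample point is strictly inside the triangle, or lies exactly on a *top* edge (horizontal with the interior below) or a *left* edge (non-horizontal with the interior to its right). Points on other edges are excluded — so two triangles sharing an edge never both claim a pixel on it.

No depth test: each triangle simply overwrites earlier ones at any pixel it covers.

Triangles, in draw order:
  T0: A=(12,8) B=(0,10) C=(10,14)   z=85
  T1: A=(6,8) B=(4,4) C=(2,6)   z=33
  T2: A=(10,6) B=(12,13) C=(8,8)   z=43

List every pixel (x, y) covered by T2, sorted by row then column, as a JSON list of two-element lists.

T0:
  2·area = 68  (B↔C swapped to make it positive)
  edge (12, 8)→(10, 14): d=(-2,6) right/bottom  bias=-1
  edge (10, 14)→(0, 10): d=(-10,-4) top-left  bias=+0
  edge (0, 10)→(12, 8): d=(12,-2) top-left  bias=+0
    (6,2)@(13, 5): e=[0,102,-34] → ·  [on edge]
    (3,4)@(7, 9): e=[28,38,2] → █
    (4,4)@(9, 9): e=[16,46,6] → █
    (5,4)@(11, 9): e=[4,54,10] → █
    (6,4)@(13, 9): e=[-8,62,14] → ·
    (1,5)@(3, 11): e=[48,2,18] → █
    (2,5)@(5, 11): e=[36,10,22] → █
    (5,5)@(11, 11): e=[0,34,34] → ·  [on edge]
    (1,6)@(3, 13): e=[44,-18,42] → ·
    (2,6)@(5, 13): e=[32,-10,46] → ·
    (3,6)@(7, 13): e=[20,-2,50] → ·
    (4,6)@(9, 13): e=[8,6,54] → █
  covered (8 px):
    · · · · · · ·
    · · · · · · ·
    · · · · · · ·
    · · · · · · ·
    · · · █ █ █ ·
    · █ █ █ █ · ·
    · · · · █ · ·
    · · · · · · ·
T1:
  2·area = 12  (B↔C swapped to make it positive)
  edge (6, 8)→(2, 6): d=(-4,-2) top-left  bias=+0
  edge (2, 6)→(4, 4): d=(2,-2) top-left  bias=+0
  edge (4, 4)→(6, 8): d=(2,4) right/bottom  bias=-1
    (3,0)@(7, 1): e=[30,0,-18] → ·  [on edge]
    (2,1)@(5, 3): e=[18,0,-6] → ·  [on edge]
    (1,2)@(3, 5): e=[6,0,6] → █  [on edge]
    (2,2)@(5, 5): e=[10,4,-2] → ·
    (0,3)@(1, 7): e=[-6,0,18] → ·  [on edge]
    (1,3)@(3, 7): e=[-2,4,10] → ·
    (2,3)@(5, 7): e=[2,8,2] → █
    (3,3)@(7, 7): e=[6,12,-6] → ·
    (2,4)@(5, 9): e=[-6,12,6] → ·
  covered (2 px):
    · · · · · · ·
    · · · · · · ·
    · █ · · · · ·
    · · █ · · · ·
    · · · · · · ·
    · · · · · · ·
    · · · · · · ·
    · · · · · · ·
T2:
  2·area = 18
  edge (10, 6)→(12, 13): d=(2,7) right/bottom  bias=-1
  edge (12, 13)→(8, 8): d=(-4,-5) top-left  bias=+0
  edge (8, 8)→(10, 6): d=(2,-2) top-left  bias=+0
    (6,1)@(13, 3): e=[-27,45,0] → ·  [on edge]
    (5,2)@(11, 5): e=[-9,27,0] → ·  [on edge]
    (4,3)@(9, 7): e=[9,9,0] → █  [on edge]
    (5,3)@(11, 7): e=[-5,19,4] → ·
    (3,4)@(7, 9): e=[27,-9,0] → ·  [on edge]
    (4,4)@(9, 9): e=[13,1,4] → █
    (5,4)@(11, 9): e=[-1,11,8] → ·
    (2,5)@(5, 11): e=[45,-27,0] → ·  [on edge]
    (4,5)@(9, 11): e=[17,-7,8] → ·
    (5,5)@(11, 11): e=[3,3,12] → █
    (6,5)@(13, 11): e=[-11,13,16] → ·
    (1,6)@(3, 13): e=[63,-45,0] → ·  [on edge]
    (0,7)@(1, 15): e=[81,-63,0] → ·  [on edge]
  covered (3 px):
    · · · · · · ·
    · · · · · · ·
    · · · · · · ·
    · · · · █ · ·
    · · · · █ · ·
    · · · · · █ ·
    · · · · · · ·
    · · · · · · ·

Answer: [[4,3],[4,4],[5,5]]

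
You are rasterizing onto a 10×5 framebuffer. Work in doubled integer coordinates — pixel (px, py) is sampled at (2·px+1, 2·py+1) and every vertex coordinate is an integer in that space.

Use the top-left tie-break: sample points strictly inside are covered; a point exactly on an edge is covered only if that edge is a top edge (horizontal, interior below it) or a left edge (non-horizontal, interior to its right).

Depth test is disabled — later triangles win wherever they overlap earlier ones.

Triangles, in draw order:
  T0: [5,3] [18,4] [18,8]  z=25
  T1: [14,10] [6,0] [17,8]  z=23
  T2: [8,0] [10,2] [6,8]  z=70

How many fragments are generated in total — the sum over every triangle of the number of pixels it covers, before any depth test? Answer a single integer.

T0:
  2·area = 52
  edge (5, 3)→(18, 4): d=(13,1) right/bottom  bias=-1
  edge (18, 4)→(18, 8): d=(0,4) right/bottom  bias=-1
  edge (18, 8)→(5, 3): d=(-13,-5) top-left  bias=+0
    (2,1)@(5, 3): e=[0,52,0] → ·  [on edge]
    (5,2)@(11, 5): e=[20,28,4] → █
    (6,2)@(13, 5): e=[18,20,14] → █
    (7,2)@(15, 5): e=[16,12,24] → █
    (8,2)@(17, 5): e=[14,4,34] → █
    (9,2)@(19, 5): e=[12,-4,44] → ·
    (5,3)@(11, 7): e=[46,28,-22] → ·
    (6,3)@(13, 7): e=[44,20,-12] → ·
    (7,3)@(15, 7): e=[42,12,-2] → ·
    (8,3)@(17, 7): e=[40,4,8] → █
    (9,3)@(19, 7): e=[38,-4,18] → ·
    (8,4)@(17, 9): e=[66,4,-18] → ·
  covered (5 px):
    · · · · · · · · · ·
    · · · · · · · · · ·
    · · · · · █ █ █ █ ·
    · · · · · · · · █ ·
    · · · · · · · · · ·
T1:
  2·area = 46
  edge (14, 10)→(6, 0): d=(-8,-10) top-left  bias=+0
  edge (6, 0)→(17, 8): d=(11,8) right/bottom  bias=-1
  edge (17, 8)→(14, 10): d=(-3,2) right/bottom  bias=-1
    (3,0)@(7, 1): e=[2,3,41] → █
    (4,0)@(9, 1): e=[22,-13,37] → ·
    (3,1)@(7, 3): e=[-14,25,35] → ·
    (4,1)@(9, 3): e=[6,9,31] → █
    (5,1)@(11, 3): e=[26,-7,27] → ·
    (4,2)@(9, 5): e=[-10,31,25] → ·
    (5,2)@(11, 5): e=[10,15,21] → █
    (6,2)@(13, 5): e=[30,-1,17] → ·
    (5,3)@(11, 7): e=[-6,37,15] → ·
    (6,3)@(13, 7): e=[14,21,11] → █
    (7,3)@(15, 7): e=[34,5,7] → █
    (8,3)@(17, 7): e=[54,-11,3] → ·
  covered (6 px):
    · · · █ · · · · · ·
    · · · · █ · · · · ·
    · · · · · █ · · · ·
    · · · · · · █ █ · ·
    · · · · · · · █ · ·
T2:
  2·area = 20
  edge (8, 0)→(10, 2): d=(2,2) right/bottom  bias=-1
  edge (10, 2)→(6, 8): d=(-4,6) right/bottom  bias=-1
  edge (6, 8)→(8, 0): d=(2,-8) top-left  bias=+0
    (4,0)@(9, 1): e=[0,10,10] → ·  [on edge]
    (4,1)@(9, 3): e=[4,2,14] → █
    (5,1)@(11, 3): e=[0,-10,30] → ·  [on edge]
    (3,2)@(7, 5): e=[12,6,2] → █
    (4,2)@(9, 5): e=[8,-6,18] → ·
    (6,2)@(13, 5): e=[0,-30,50] → ·  [on edge]
    (3,3)@(7, 7): e=[16,-2,6] → ·
    (7,3)@(15, 7): e=[0,-50,70] → ·  [on edge]
    (8,4)@(17, 9): e=[0,-70,90] → ·  [on edge]
  covered (2 px):
    · · · · · · · · · ·
    · · · · █ · · · · ·
    · · · █ · · · · · ·
    · · · · · · · · · ·
    · · · · · · · · · ·

Final: 13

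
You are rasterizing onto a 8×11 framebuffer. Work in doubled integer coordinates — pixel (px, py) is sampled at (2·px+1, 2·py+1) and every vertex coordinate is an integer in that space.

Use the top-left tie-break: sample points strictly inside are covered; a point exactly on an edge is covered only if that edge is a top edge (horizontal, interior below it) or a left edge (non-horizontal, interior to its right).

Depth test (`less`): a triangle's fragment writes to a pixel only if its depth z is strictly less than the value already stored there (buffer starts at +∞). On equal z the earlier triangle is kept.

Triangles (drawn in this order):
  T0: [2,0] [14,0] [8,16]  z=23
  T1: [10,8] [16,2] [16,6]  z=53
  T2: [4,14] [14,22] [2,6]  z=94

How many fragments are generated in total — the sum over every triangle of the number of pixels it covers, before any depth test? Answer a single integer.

T0:
  2·area = 192
  edge (2, 0)→(14, 0): d=(12,0) top-left  bias=+0
  edge (14, 0)→(8, 16): d=(-6,16) right/bottom  bias=-1
  edge (8, 16)→(2, 0): d=(-6,-16) top-left  bias=+0
    (1,0)@(3, 1): e=[12,170,10] → #
    (2,0)@(5, 1): e=[12,138,42] → #
    (3,0)@(7, 1): e=[12,106,74] → #
    (4,0)@(9, 1): e=[12,74,106] → #
    (5,0)@(11, 1): e=[12,42,138] → #
    (6,0)@(13, 1): e=[12,10,170] → #
    (7,0)@(15, 1): e=[12,-22,202] → ·
    (1,1)@(3, 3): e=[36,158,-2] → ·
    (2,1)@(5, 3): e=[36,126,30] → #
    (6,1)@(13, 3): e=[36,-2,158] → ·
    (2,2)@(5, 5): e=[60,114,18] → #
    (6,2)@(13, 5): e=[60,-14,146] → ·
  covered (24 px):
    · # # # # # # ·
    · · # # # # · ·
    · · # # # # · ·
    · · # # # # · ·
    · · · # # · · ·
    · · · # # · · ·
    · · · # # · · ·
    · · · · · · · ·
    · · · · · · · ·
    · · · · · · · ·
    · · · · · · · ·
T1:
  2·area = 24
  edge (10, 8)→(16, 2): d=(6,-6) top-left  bias=+0
  edge (16, 2)→(16, 6): d=(0,4) right/bottom  bias=-1
  edge (16, 6)→(10, 8): d=(-6,2) right/bottom  bias=-1
    (7,1)@(15, 3): e=[0,4,20] → #  [on edge]
    (6,2)@(13, 5): e=[0,12,12] → #  [on edge]
    (5,3)@(11, 7): e=[0,20,4] → #  [on edge]
    (6,3)@(13, 7): e=[12,12,0] → ·  [on edge]
    (7,3)@(15, 7): e=[24,4,-4] → ·
    (3,4)@(7, 9): e=[-12,36,0] → ·  [on edge]
    (4,4)@(9, 9): e=[0,28,-4] → ·  [on edge]
    (5,4)@(11, 9): e=[12,20,-8] → ·
    (0,5)@(1, 11): e=[-36,60,0] → ·  [on edge]
    (3,5)@(7, 11): e=[0,36,-12] → ·  [on edge]
    (2,6)@(5, 13): e=[0,44,-20] → ·  [on edge]
    (1,7)@(3, 15): e=[0,52,-28] → ·  [on edge]
    (0,8)@(1, 17): e=[0,60,-36] → ·  [on edge]
  covered (4 px):
    · · · · · · · ·
    · · · · · · · #
    · · · · · · # #
    · · · · · # · ·
    · · · · · · · ·
    · · · · · · · ·
    · · · · · · · ·
    · · · · · · · ·
    · · · · · · · ·
    · · · · · · · ·
    · · · · · · · ·
T2:
  2·area = 64  (B↔C swapped to make it positive)
  edge (4, 14)→(2, 6): d=(-2,-8) top-left  bias=+0
  edge (2, 6)→(14, 22): d=(12,16) right/bottom  bias=-1
  edge (14, 22)→(4, 14): d=(-10,-8) top-left  bias=+0
    (1,4)@(3, 9): e=[2,20,42] → #
    (2,4)@(5, 9): e=[18,-12,58] → ·
    (1,5)@(3, 11): e=[-2,44,22] → ·
    (2,5)@(5, 11): e=[14,12,38] → #
    (3,5)@(7, 11): e=[30,-20,54] → ·
    (2,6)@(5, 13): e=[10,36,18] → #
    (3,6)@(7, 13): e=[26,4,34] → #
    (4,6)@(9, 13): e=[42,-28,50] → ·
    (2,7)@(5, 15): e=[6,60,-2] → ·
    (3,7)@(7, 15): e=[22,28,14] → #
    (4,7)@(9, 15): e=[38,-4,30] → ·
    (3,8)@(7, 17): e=[18,52,-6] → ·
  covered (8 px):
    · · · · · · · ·
    · · · · · · · ·
    · · · · · · · ·
    · · · · · · · ·
    · # · · · · · ·
    · · # · · · · ·
    · · # # · · · ·
    · · · # · · · ·
    · · · · # · · ·
    · · · · · # · ·
    · · · · · · # ·

Result: 36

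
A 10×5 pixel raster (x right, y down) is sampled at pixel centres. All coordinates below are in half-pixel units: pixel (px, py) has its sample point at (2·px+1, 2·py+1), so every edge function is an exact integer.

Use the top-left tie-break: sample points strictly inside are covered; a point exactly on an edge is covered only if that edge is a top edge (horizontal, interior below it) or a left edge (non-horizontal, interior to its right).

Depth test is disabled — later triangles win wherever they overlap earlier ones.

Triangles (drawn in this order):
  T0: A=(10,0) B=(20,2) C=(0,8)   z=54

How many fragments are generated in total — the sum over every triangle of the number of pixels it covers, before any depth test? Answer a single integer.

T0:
  2·area = 100
  edge (10, 0)→(20, 2): d=(10,2) right/bottom  bias=-1
  edge (20, 2)→(0, 8): d=(-20,6) right/bottom  bias=-1
  edge (0, 8)→(10, 0): d=(10,-8) top-left  bias=+0
    (4,0)@(9, 1): e=[12,86,2] → █
    (5,0)@(11, 1): e=[8,74,18] → █
    (6,0)@(13, 1): e=[4,62,34] → █
    (7,0)@(15, 1): e=[0,50,50] → ·  [on edge]
    (3,1)@(7, 3): e=[36,58,6] → █
    (7,1)@(15, 3): e=[20,10,70] → █
    (8,1)@(17, 3): e=[16,-2,86] → ·
    (2,2)@(5, 5): e=[60,30,10] → █
    (5,2)@(11, 5): e=[48,-6,58] → ·
    (6,2)@(13, 5): e=[44,-18,74] → ·
    (7,2)@(15, 5): e=[40,-30,90] → ·
    (1,3)@(3, 7): e=[84,2,14] → █
  covered (12 px):
    · · · · █ █ █ · · ·
    · · · █ █ █ █ █ · ·
    · · █ █ █ · · · · ·
    · █ · · · · · · · ·
    · · · · · · · · · ·

Answer: 12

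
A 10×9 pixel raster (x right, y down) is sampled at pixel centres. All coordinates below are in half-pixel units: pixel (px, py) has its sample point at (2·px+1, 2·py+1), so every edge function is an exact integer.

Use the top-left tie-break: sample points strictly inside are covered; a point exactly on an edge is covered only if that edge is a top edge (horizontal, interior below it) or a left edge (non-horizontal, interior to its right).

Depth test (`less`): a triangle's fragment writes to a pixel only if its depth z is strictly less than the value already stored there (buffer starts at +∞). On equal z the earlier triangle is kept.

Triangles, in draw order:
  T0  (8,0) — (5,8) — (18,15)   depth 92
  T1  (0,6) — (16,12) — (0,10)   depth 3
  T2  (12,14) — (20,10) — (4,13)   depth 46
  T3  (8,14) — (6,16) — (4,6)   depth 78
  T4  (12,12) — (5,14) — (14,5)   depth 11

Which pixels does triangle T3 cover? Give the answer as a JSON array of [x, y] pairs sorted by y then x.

T0:
  2·area = 125  (B↔C swapped to make it positive)
  edge (8, 0)→(18, 15): d=(10,15) right/bottom  bias=-1
  edge (18, 15)→(5, 8): d=(-13,-7) top-left  bias=+0
  edge (5, 8)→(8, 0): d=(3,-8) top-left  bias=+0
    (3,1)@(7, 3): e=[45,79,1] → █
    (4,1)@(9, 3): e=[15,93,17] → █
    (5,1)@(11, 3): e=[-15,107,33] → ·
    (3,2)@(7, 5): e=[65,53,7] → █
    (5,2)@(11, 5): e=[5,81,39] → █
    (6,2)@(13, 5): e=[-25,95,55] → ·
    (3,3)@(7, 7): e=[85,27,13] → █
    (6,3)@(13, 7): e=[-5,69,61] → ·
    (3,4)@(7, 9): e=[105,1,19] → █
    (6,4)@(13, 9): e=[15,43,67] → █
    (7,4)@(15, 9): e=[-15,57,83] → ·
    (3,5)@(7, 11): e=[125,-25,25] → ·
  covered (16 px):
    · · · · · · · · · ·
    · · · █ █ · · · · ·
    · · · █ █ █ · · · ·
    · · · █ █ █ · · · ·
    · · · █ █ █ █ · · ·
    · · · · · █ █ █ · ·
    · · · · · · · █ · ·
    · · · · · · · · · ·
    · · · · · · · · · ·
T1:
  2·area = 64
  edge (0, 6)→(16, 12): d=(16,6) right/bottom  bias=-1
  edge (16, 12)→(0, 10): d=(-16,-2) top-left  bias=+0
  edge (0, 10)→(0, 6): d=(0,-4) top-left  bias=+0
    (0,3)@(1, 7): e=[10,50,4] → █
    (1,3)@(3, 7): e=[-2,54,12] → ·
    (0,4)@(1, 9): e=[42,18,4] → █
    (1,4)@(3, 9): e=[30,22,12] → █
    (2,4)@(5, 9): e=[18,26,20] → █
    (3,4)@(7, 9): e=[6,30,28] → █
    (4,4)@(9, 9): e=[-6,34,36] → ·
    (0,5)@(1, 11): e=[74,-14,4] → ·
    (1,5)@(3, 11): e=[62,-10,12] → ·
    (2,5)@(5, 11): e=[50,-6,20] → ·
    (3,5)@(7, 11): e=[38,-2,28] → ·
    (4,5)@(9, 11): e=[26,2,36] → █
  covered (8 px):
    · · · · · · · · · ·
    · · · · · · · · · ·
    · · · · · · · · · ·
    █ · · · · · · · · ·
    █ █ █ █ · · · · · ·
    · · · · █ █ █ · · ·
    · · · · · · · · · ·
    · · · · · · · · · ·
    · · · · · · · · · ·
T2:
  2·area = 40  (B↔C swapped to make it positive)
  edge (12, 14)→(4, 13): d=(-8,-1) top-left  bias=+0
  edge (4, 13)→(20, 10): d=(16,-3) top-left  bias=+0
  edge (20, 10)→(12, 14): d=(-8,4) right/bottom  bias=-1
    (7,5)@(15, 11): e=[27,1,12] → █
    (8,5)@(17, 11): e=[29,7,4] → █
    (9,5)@(19, 11): e=[31,13,-4] → ·
    (2,6)@(5, 13): e=[1,3,36] → █
    (3,6)@(7, 13): e=[3,9,28] → █
    (4,6)@(9, 13): e=[5,15,20] → █
    (5,6)@(11, 13): e=[7,21,12] → █
    (6,6)@(13, 13): e=[9,27,4] → █
    (7,6)@(15, 13): e=[11,33,-4] → ·
    (8,6)@(17, 13): e=[13,39,-12] → ·
    (2,7)@(5, 15): e=[-15,35,20] → ·
    (3,7)@(7, 15): e=[-13,41,12] → ·
  covered (7 px):
    · · · · · · · · · ·
    · · · · · · · · · ·
    · · · · · · · · · ·
    · · · · · · · · · ·
    · · · · · · · · · ·
    · · · · · · · █ █ ·
    · · █ █ █ █ █ · · ·
    · · · · · · · · · ·
    · · · · · · · · · ·
T3:
  2·area = 24
  edge (8, 14)→(6, 16): d=(-2,2) right/bottom  bias=-1
  edge (6, 16)→(4, 6): d=(-2,-10) top-left  bias=+0
  edge (4, 6)→(8, 14): d=(4,8) right/bottom  bias=-1
    (1,0)@(3, 1): e=[36,0,-12] → ·  [on edge]
    (9,1)@(19, 3): e=[0,156,-132] → ·  [on edge]
    (8,2)@(17, 5): e=[0,132,-108] → ·  [on edge]
    (7,3)@(15, 7): e=[0,108,-84] → ·  [on edge]
    (2,4)@(5, 9): e=[16,4,4] → █
    (3,4)@(7, 9): e=[12,24,-12] → ·
    (6,4)@(13, 9): e=[0,84,-60] → ·  [on edge]
    (2,5)@(5, 11): e=[12,0,12] → █  [on edge]
    (3,5)@(7, 11): e=[8,20,-4] → ·
    (5,5)@(11, 11): e=[0,60,-36] → ·  [on edge]
    (2,6)@(5, 13): e=[8,-4,20] → ·
    (3,6)@(7, 13): e=[4,16,4] → █
    (4,6)@(9, 13): e=[0,36,-12] → ·  [on edge]
    (3,7)@(7, 15): e=[0,12,12] → ·  [on edge]
    (2,8)@(5, 17): e=[0,-12,36] → ·  [on edge]
  covered (3 px):
    · · · · · · · · · ·
    · · · · · · · · · ·
    · · · · · · · · · ·
    · · · · · · · · · ·
    · · █ · · · · · · ·
    · · █ · · · · · · ·
    · · · █ · · · · · ·
    · · · · · · · · · ·
    · · · · · · · · · ·
T4:
  2·area = 45
  edge (12, 12)→(5, 14): d=(-7,2) right/bottom  bias=-1
  edge (5, 14)→(14, 5): d=(9,-9) top-left  bias=+0
  edge (14, 5)→(12, 12): d=(-2,7) right/bottom  bias=-1
    (6,3)@(13, 7): e=[33,9,3] → █
    (7,3)@(15, 7): e=[29,27,-11] → ·
    (5,4)@(11, 9): e=[23,9,13] → █
    (6,4)@(13, 9): e=[19,27,-1] → ·
    (4,5)@(9, 11): e=[13,9,23] → █
    (6,5)@(13, 11): e=[5,45,-5] → ·
    (3,6)@(7, 13): e=[3,9,33] → █
    (4,6)@(9, 13): e=[-1,27,19] → ·
    (5,6)@(11, 13): e=[-5,45,5] → ·
    (3,7)@(7, 15): e=[-11,27,29] → ·
  covered (5 px):
    · · · · · · · · · ·
    · · · · · · · · · ·
    · · · · · · · · · ·
    · · · · · · █ · · ·
    · · · · · █ · · · ·
    · · · · █ █ · · · ·
    · · · █ · · · · · ·
    · · · · · · · · · ·
    · · · · · · · · · ·

Final: [[2,4],[2,5],[3,6]]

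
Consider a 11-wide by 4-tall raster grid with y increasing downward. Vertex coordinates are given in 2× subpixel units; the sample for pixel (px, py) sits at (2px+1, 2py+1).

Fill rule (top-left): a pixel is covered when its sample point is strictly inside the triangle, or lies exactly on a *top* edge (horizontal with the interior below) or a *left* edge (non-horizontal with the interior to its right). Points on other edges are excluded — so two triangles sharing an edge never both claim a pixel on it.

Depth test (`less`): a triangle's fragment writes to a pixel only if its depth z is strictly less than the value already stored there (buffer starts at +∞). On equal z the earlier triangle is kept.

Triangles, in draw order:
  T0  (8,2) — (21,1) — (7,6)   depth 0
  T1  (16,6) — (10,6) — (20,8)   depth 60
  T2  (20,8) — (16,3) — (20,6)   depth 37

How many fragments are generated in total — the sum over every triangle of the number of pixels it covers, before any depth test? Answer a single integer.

T0:
  2·area = 51
  edge (8, 2)→(21, 1): d=(13,-1) top-left  bias=+0
  edge (21, 1)→(7, 6): d=(-14,5) right/bottom  bias=-1
  edge (7, 6)→(8, 2): d=(1,-4) top-left  bias=+0
    (10,0)@(21, 1): e=[0,0,51] → ·  [on edge]
    (4,1)@(9, 3): e=[14,32,5] → █
    (5,1)@(11, 3): e=[16,22,13] → █
    (6,1)@(13, 3): e=[18,12,21] → █
    (7,1)@(15, 3): e=[20,2,29] → █
    (8,1)@(17, 3): e=[22,-8,37] → ·
    (4,2)@(9, 5): e=[40,4,7] → █
    (5,2)@(11, 5): e=[42,-6,15] → ·
    (6,2)@(13, 5): e=[44,-16,23] → ·
    (7,2)@(15, 5): e=[46,-26,31] → ·
    (4,3)@(9, 7): e=[66,-24,9] → ·
  covered (5 px):
    · · · · · · · · · · ·
    · · · · █ █ █ █ · · ·
    · · · · █ · · · · · ·
    · · · · · · · · · · ·
T1:
  2·area = 12  (B↔C swapped to make it positive)
  edge (16, 6)→(20, 8): d=(4,2) right/bottom  bias=-1
  edge (20, 8)→(10, 6): d=(-10,-2) top-left  bias=+0
  edge (10, 6)→(16, 6): d=(6,0) top-left  bias=+0
    (2,2)@(5, 5): e=[18,0,-6] → ·  [on edge]
    (7,3)@(15, 7): e=[6,0,6] → █  [on edge]
    (8,3)@(17, 7): e=[2,4,6] → █
    (9,3)@(19, 7): e=[-2,8,6] → ·
  covered (2 px):
    · · · · · · · · · · ·
    · · · · · · · · · · ·
    · · · · · · · · · · ·
    · · · · · · · █ █ · ·
T2:
  2·area = 8
  edge (20, 8)→(16, 3): d=(-4,-5) top-left  bias=+0
  edge (16, 3)→(20, 6): d=(4,3) right/bottom  bias=-1
  edge (20, 6)→(20, 8): d=(0,2) right/bottom  bias=-1
  covered (0 px):
    · · · · · · · · · · ·
    · · · · · · · · · · ·
    · · · · · · · · · · ·
    · · · · · · · · · · ·

Result: 7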